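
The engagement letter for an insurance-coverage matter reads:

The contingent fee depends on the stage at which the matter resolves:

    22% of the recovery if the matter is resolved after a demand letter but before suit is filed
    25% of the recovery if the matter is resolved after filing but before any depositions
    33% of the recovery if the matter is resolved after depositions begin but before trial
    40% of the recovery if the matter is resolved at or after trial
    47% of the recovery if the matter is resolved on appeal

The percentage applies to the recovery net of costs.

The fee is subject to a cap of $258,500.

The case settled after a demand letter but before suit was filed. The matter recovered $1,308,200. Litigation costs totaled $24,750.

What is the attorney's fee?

Fee base (net of costs): $1,308,200 − $24,750 = $1,283,450
The matter settled after a demand letter but before suit was filed, so the 22% rate applies.
$1,283,450 × 22% = $282,359.00
$282,359.00 exceeds the $258,500 cap, so the fee is capped at $258,500.00.

$258,500.00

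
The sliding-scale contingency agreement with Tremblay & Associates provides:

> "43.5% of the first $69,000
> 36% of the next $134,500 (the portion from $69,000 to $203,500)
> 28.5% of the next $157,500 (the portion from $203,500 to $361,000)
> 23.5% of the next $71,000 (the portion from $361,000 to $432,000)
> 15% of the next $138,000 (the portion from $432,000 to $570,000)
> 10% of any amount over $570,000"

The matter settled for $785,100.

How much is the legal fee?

$182,217.50

First $69,000 at 43.5% = $30,015.00
Next $134,500 at 36% = $48,420.00
Next $157,500 at 28.5% = $44,887.50
Next $71,000 at 23.5% = $16,685.00
Next $138,000 at 15% = $20,700.00
Remaining $215,100 at 10% = $21,510.00
Fee: $30,015.00 + $48,420.00 + $44,887.50 + $16,685.00 + $20,700.00 + $21,510.00 = $182,217.50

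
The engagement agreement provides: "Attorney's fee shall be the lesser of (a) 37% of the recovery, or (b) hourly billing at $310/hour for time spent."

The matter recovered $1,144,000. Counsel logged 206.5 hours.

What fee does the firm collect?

$64,015.00

(a) 37% of $1,144,000 = $423,280.00
(b) 206.5 × $310 = $64,015.00
The lesser is (b): $64,015.00.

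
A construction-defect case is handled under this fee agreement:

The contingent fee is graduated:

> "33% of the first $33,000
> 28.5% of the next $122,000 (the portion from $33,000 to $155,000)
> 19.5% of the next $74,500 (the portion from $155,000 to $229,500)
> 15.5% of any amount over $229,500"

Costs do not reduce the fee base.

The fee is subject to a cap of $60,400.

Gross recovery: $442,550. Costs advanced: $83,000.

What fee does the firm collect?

$60,400.00

Fee base is the gross recovery, $442,550; costs are reimbursed separately.
First $33,000 at 33% = $10,890.00
Next $122,000 at 28.5% = $34,770.00
Next $74,500 at 19.5% = $14,527.50
Remaining $213,050 at 15.5% = $33,022.75
Fee: $10,890.00 + $34,770.00 + $14,527.50 + $33,022.75 = $93,210.25
$93,210.25 exceeds the $60,400 cap, so the fee is capped at $60,400.00.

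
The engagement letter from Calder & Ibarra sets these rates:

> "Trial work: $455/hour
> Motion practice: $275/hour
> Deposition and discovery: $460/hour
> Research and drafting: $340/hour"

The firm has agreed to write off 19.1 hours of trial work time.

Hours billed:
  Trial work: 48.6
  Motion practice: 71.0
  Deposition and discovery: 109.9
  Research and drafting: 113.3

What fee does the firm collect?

$122,023.50

Trial work: 48.6 × $455 = $22,113.00
Motion practice: 71.0 × $275 = $19,525.00
Deposition and discovery: 109.9 × $460 = $50,554.00
Research and drafting: 113.3 × $340 = $38,522.00
Subtotal: $130,714.00
Write-off: 19.1 × $455 = $8,690.50
Total: $130,714.00 − $8,690.50 = $122,023.50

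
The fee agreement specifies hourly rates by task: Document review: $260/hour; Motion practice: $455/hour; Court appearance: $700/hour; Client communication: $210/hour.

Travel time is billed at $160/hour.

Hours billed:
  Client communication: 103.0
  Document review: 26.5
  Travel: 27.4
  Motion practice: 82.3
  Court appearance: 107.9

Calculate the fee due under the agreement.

$145,880.50

Document review: 26.5 × $260 = $6,890.00
Motion practice: 82.3 × $455 = $37,446.50
Court appearance: 107.9 × $700 = $75,530.00
Client communication: 103.0 × $210 = $21,630.00
Subtotal: $6,890.00 + $37,446.50 + $75,530.00 + $21,630.00 = $141,496.50
Travel: 27.4 × $160 = $4,384.00
Total: $141,496.50 + $4,384.00 = $145,880.50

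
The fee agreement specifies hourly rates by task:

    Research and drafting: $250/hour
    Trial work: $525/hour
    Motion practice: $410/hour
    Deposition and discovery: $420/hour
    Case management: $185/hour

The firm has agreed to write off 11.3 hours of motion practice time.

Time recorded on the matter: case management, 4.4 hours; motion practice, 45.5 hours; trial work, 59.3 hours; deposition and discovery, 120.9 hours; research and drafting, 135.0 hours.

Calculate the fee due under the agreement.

$130,496.50

Research and drafting: 135.0 × $250 = $33,750.00
Trial work: 59.3 × $525 = $31,132.50
Motion practice: 45.5 × $410 = $18,655.00
Deposition and discovery: 120.9 × $420 = $50,778.00
Case management: 4.4 × $185 = $814.00
Subtotal: $135,129.50
Write-off: 11.3 × $410 = $4,633.00
Total: $135,129.50 − $4,633.00 = $130,496.50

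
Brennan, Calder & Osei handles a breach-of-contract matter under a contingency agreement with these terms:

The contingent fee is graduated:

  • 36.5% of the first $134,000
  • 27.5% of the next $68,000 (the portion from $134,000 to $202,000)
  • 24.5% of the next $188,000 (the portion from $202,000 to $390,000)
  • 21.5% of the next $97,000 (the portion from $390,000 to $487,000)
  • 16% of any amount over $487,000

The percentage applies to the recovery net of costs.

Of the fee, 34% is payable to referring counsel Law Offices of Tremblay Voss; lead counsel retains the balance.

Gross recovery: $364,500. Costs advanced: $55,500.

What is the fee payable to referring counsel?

Fee base (net of costs): $364,500 − $55,500 = $309,000
First $134,000 at 36.5% = $48,910.00
Next $68,000 at 27.5% = $18,700.00
Remaining $107,000 at 24.5% = $26,215.00
Fee: $48,910.00 + $18,700.00 + $26,215.00 = $93,825.00
Referral share: 34% of $93,825.00 = $31,900.50; lead counsel retains $93,825.00 − $31,900.50 = $61,924.50.

$31,900.50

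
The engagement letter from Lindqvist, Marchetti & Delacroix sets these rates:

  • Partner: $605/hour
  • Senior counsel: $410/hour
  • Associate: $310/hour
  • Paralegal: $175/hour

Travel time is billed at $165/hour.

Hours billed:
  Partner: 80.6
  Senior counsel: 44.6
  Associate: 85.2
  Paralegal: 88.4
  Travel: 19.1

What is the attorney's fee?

Partner: 80.6 × $605 = $48,763.00
Senior counsel: 44.6 × $410 = $18,286.00
Associate: 85.2 × $310 = $26,412.00
Paralegal: 88.4 × $175 = $15,470.00
Subtotal: $48,763.00 + $18,286.00 + $26,412.00 + $15,470.00 = $108,931.00
Travel: 19.1 × $165 = $3,151.50
Total: $108,931.00 + $3,151.50 = $112,082.50

$112,082.50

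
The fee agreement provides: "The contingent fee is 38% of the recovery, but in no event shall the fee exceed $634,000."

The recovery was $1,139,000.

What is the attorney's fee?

38% of $1,139,000 = $432,820.00
That is under the $634,000 cap.

$432,820.00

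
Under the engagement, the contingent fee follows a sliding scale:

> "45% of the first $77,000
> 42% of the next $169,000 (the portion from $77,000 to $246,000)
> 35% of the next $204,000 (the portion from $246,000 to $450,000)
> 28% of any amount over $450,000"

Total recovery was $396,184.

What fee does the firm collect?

First $77,000 at 45% = $34,650.00
Next $169,000 at 42% = $70,980.00
Remaining $150,184 at 35% = $52,564.40
Fee: $34,650.00 + $70,980.00 + $52,564.40 = $158,194.40

$158,194.40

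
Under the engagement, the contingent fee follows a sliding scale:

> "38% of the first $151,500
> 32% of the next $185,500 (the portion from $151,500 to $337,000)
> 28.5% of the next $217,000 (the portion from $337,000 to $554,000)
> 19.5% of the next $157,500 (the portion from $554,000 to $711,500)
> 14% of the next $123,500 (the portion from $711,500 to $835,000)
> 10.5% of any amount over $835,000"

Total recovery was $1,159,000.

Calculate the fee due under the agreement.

First $151,500 at 38% = $57,570.00
Next $185,500 at 32% = $59,360.00
Next $217,000 at 28.5% = $61,845.00
Next $157,500 at 19.5% = $30,712.50
Next $123,500 at 14% = $17,290.00
Remaining $324,000 at 10.5% = $34,020.00
Fee: $57,570.00 + $59,360.00 + $61,845.00 + $30,712.50 + $17,290.00 + $34,020.00 = $260,797.50

$260,797.50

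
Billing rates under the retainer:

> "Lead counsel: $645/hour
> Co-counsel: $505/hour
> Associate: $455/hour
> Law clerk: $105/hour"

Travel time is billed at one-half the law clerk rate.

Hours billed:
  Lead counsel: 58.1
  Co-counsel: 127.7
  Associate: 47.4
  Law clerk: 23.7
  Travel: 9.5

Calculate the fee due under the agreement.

$126,517.25

Lead counsel: 58.1 × $645 = $37,474.50
Co-counsel: 127.7 × $505 = $64,488.50
Associate: 47.4 × $455 = $21,567.00
Law clerk: 23.7 × $105 = $2,488.50
Subtotal: $37,474.50 + $64,488.50 + $21,567.00 + $2,488.50 = $126,018.50
Travel: 9.5 × ($105 ÷ 2) = 9.5 × $52.50 = $498.75
Total: $126,018.50 + $498.75 = $126,517.25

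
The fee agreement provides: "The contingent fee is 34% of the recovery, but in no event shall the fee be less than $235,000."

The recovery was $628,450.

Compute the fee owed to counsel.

34% of $628,450 = $213,673.00
That is below the $235,000 minimum, so the minimum applies.

$235,000.00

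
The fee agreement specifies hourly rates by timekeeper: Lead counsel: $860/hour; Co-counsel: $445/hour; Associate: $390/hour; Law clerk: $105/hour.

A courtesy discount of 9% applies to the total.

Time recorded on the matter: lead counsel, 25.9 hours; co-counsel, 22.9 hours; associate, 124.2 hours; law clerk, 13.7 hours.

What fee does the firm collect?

$74,930.31

Lead counsel: 25.9 × $860 = $22,274.00
Co-counsel: 22.9 × $445 = $10,190.50
Associate: 124.2 × $390 = $48,438.00
Law clerk: 13.7 × $105 = $1,438.50
Subtotal: $82,341.00
Less 9% discount: −$7,410.69
Total: $82,341.00 − $7,410.69 = $74,930.31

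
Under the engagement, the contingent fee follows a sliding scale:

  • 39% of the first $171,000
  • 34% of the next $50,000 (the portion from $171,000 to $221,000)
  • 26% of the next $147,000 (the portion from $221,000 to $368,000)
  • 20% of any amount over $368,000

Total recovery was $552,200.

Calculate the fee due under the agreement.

First $171,000 at 39% = $66,690.00
Next $50,000 at 34% = $17,000.00
Next $147,000 at 26% = $38,220.00
Remaining $184,200 at 20% = $36,840.00
Fee: $66,690.00 + $17,000.00 + $38,220.00 + $36,840.00 = $158,750.00

$158,750.00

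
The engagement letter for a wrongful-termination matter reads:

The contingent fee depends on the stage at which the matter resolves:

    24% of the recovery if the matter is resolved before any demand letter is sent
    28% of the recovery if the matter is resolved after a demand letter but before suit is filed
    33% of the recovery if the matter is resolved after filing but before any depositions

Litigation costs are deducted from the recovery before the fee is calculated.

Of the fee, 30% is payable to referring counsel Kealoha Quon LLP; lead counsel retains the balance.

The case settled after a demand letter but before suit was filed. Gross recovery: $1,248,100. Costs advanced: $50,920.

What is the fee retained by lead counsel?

Fee base (net of costs): $1,248,100 − $50,920 = $1,197,180
The matter settled after a demand letter but before suit was filed, so the 28% rate applies.
$1,197,180 × 28% = $335,210.40
Referral share: 30% of $335,210.40 = $100,563.12; lead counsel retains $335,210.40 − $100,563.12 = $234,647.28.

$234,647.28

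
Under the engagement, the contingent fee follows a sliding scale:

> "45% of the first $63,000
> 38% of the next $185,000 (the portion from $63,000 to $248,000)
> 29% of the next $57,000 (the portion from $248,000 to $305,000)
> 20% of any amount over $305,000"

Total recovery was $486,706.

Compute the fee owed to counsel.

$151,521.20

First $63,000 at 45% = $28,350.00
Next $185,000 at 38% = $70,300.00
Next $57,000 at 29% = $16,530.00
Remaining $181,706 at 20% = $36,341.20
Fee: $28,350.00 + $70,300.00 + $16,530.00 + $36,341.20 = $151,521.20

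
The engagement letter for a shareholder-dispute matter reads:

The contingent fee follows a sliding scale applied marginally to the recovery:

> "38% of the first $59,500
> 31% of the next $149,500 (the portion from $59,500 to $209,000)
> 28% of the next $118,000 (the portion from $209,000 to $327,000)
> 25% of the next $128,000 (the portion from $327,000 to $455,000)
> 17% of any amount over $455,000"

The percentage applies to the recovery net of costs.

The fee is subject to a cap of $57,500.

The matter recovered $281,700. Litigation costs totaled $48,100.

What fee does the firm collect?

$57,500.00

Fee base (net of costs): $281,700 − $48,100 = $233,600
First $59,500 at 38% = $22,610.00
Next $149,500 at 31% = $46,345.00
Remaining $24,600 at 28% = $6,888.00
Fee: $22,610.00 + $46,345.00 + $6,888.00 = $75,843.00
$75,843.00 exceeds the $57,500 cap, so the fee is capped at $57,500.00.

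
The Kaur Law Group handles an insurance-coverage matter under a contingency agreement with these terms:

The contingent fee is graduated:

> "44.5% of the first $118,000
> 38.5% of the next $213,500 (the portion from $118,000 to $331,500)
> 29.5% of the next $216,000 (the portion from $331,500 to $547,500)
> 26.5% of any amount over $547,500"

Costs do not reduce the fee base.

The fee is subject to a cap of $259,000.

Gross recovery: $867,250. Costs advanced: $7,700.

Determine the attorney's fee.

Fee base is the gross recovery, $867,250; costs are reimbursed separately.
First $118,000 at 44.5% = $52,510.00
Next $213,500 at 38.5% = $82,197.50
Next $216,000 at 29.5% = $63,720.00
Remaining $319,750 at 26.5% = $84,733.75
Fee: $52,510.00 + $82,197.50 + $63,720.00 + $84,733.75 = $283,161.25
$283,161.25 exceeds the $259,000 cap, so the fee is capped at $259,000.00.

$259,000.00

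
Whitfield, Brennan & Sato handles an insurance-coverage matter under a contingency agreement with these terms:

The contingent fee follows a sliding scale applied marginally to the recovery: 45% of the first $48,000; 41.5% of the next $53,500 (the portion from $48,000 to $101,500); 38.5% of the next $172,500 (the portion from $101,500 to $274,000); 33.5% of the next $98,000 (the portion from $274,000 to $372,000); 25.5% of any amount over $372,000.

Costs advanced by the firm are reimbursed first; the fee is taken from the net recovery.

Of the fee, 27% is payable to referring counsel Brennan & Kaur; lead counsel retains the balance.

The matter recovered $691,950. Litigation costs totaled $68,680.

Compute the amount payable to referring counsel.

$55,922.09

Fee base (net of costs): $691,950 − $68,680 = $623,270
First $48,000 at 45% = $21,600.00
Next $53,500 at 41.5% = $22,202.50
Next $172,500 at 38.5% = $66,412.50
Next $98,000 at 33.5% = $32,830.00
Remaining $251,270 at 25.5% = $64,073.85
Fee: $21,600.00 + $22,202.50 + $66,412.50 + $32,830.00 + $64,073.85 = $207,118.85
Referral share: 27% of $207,118.85 = $55,922.09; lead counsel retains $207,118.85 − $55,922.09 = $151,196.76.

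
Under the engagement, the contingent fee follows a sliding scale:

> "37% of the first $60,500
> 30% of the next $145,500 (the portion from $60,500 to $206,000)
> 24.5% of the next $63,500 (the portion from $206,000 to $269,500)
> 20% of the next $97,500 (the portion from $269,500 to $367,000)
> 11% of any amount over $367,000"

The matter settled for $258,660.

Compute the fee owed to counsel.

First $60,500 at 37% = $22,385.00
Next $145,500 at 30% = $43,650.00
Remaining $52,660 at 24.5% = $12,901.70
Fee: $22,385.00 + $43,650.00 + $12,901.70 = $78,936.70

$78,936.70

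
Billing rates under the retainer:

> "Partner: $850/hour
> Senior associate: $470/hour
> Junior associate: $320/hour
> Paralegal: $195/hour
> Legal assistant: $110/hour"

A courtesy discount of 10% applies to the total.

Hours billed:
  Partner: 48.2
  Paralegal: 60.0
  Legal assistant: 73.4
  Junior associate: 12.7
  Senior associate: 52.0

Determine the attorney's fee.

Partner: 48.2 × $850 = $40,970.00
Senior associate: 52.0 × $470 = $24,440.00
Junior associate: 12.7 × $320 = $4,064.00
Paralegal: 60.0 × $195 = $11,700.00
Legal assistant: 73.4 × $110 = $8,074.00
Subtotal: $89,248.00
Less 10% discount: −$8,924.80
Total: $89,248.00 − $8,924.80 = $80,323.20

$80,323.20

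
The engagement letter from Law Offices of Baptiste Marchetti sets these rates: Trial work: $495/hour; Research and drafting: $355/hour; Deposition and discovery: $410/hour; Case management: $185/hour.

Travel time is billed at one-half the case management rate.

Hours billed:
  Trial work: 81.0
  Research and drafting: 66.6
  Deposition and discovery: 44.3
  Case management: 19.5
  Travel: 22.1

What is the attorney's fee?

$87,552.75

Trial work: 81.0 × $495 = $40,095.00
Research and drafting: 66.6 × $355 = $23,643.00
Deposition and discovery: 44.3 × $410 = $18,163.00
Case management: 19.5 × $185 = $3,607.50
Subtotal: $40,095.00 + $23,643.00 + $18,163.00 + $3,607.50 = $85,508.50
Travel: 22.1 × ($185 ÷ 2) = 22.1 × $92.50 = $2,044.25
Total: $85,508.50 + $2,044.25 = $87,552.75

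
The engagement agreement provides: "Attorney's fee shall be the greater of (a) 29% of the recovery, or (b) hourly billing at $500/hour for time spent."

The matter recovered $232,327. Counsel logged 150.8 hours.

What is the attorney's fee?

$75,400.00

(a) 29% of $232,327 = $67,374.83
(b) 150.8 × $500 = $75,400.00
The greater is (b): $75,400.00.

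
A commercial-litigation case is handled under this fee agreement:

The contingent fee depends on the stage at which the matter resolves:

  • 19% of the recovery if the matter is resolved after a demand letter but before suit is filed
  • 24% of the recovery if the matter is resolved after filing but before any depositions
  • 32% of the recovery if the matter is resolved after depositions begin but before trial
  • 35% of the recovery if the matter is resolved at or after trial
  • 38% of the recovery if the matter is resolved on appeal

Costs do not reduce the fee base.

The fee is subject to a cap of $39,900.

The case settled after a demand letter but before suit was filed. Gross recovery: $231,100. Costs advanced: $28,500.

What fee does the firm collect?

Fee base is the gross recovery, $231,100; costs are reimbursed separately.
The matter settled after a demand letter but before suit was filed, so the 19% rate applies.
$231,100 × 19% = $43,909.00
$43,909.00 exceeds the $39,900 cap, so the fee is capped at $39,900.00.

$39,900.00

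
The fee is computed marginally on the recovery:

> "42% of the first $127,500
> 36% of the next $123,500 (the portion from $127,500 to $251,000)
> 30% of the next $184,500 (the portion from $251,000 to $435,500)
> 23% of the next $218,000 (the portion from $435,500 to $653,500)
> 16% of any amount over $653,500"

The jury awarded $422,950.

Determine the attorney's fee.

First $127,500 at 42% = $53,550.00
Next $123,500 at 36% = $44,460.00
Remaining $171,950 at 30% = $51,585.00
Fee: $53,550.00 + $44,460.00 + $51,585.00 = $149,595.00

$149,595.00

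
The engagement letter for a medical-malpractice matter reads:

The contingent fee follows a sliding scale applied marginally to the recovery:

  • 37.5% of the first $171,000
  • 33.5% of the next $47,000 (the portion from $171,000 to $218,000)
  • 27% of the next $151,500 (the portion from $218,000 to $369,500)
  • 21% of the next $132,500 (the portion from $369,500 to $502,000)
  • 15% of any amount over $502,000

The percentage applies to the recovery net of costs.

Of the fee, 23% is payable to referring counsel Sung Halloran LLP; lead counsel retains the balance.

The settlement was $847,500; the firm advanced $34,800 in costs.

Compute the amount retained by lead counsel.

$150,307.85

Fee base (net of costs): $847,500 − $34,800 = $812,700
First $171,000 at 37.5% = $64,125.00
Next $47,000 at 33.5% = $15,745.00
Next $151,500 at 27% = $40,905.00
Next $132,500 at 21% = $27,825.00
Remaining $310,700 at 15% = $46,605.00
Fee: $64,125.00 + $15,745.00 + $40,905.00 + $27,825.00 + $46,605.00 = $195,205.00
Referral share: 23% of $195,205.00 = $44,897.15; lead counsel retains $195,205.00 − $44,897.15 = $150,307.85.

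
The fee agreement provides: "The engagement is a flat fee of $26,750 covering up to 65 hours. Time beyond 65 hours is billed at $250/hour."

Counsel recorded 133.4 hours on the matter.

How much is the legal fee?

$43,850.00

Flat fee: $26,750.00
Excess hours: 133.4 − 65 = 68.4
Overrun: 68.4 × $250 = $17,100.00
Total: $26,750.00 + $17,100.00 = $43,850.00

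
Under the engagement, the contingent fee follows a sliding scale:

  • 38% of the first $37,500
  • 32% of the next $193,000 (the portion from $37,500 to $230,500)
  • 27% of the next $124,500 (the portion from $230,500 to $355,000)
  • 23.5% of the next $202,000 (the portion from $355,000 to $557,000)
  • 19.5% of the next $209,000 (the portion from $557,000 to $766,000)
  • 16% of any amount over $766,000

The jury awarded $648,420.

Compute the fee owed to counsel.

$174,921.90

First $37,500 at 38% = $14,250.00
Next $193,000 at 32% = $61,760.00
Next $124,500 at 27% = $33,615.00
Next $202,000 at 23.5% = $47,470.00
Remaining $91,420 at 19.5% = $17,826.90
Fee: $14,250.00 + $61,760.00 + $33,615.00 + $47,470.00 + $17,826.90 = $174,921.90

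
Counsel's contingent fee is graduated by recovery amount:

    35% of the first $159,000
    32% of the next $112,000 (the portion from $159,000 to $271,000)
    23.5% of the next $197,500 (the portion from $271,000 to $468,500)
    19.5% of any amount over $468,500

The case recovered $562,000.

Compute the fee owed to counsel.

$156,135.00

First $159,000 at 35% = $55,650.00
Next $112,000 at 32% = $35,840.00
Next $197,500 at 23.5% = $46,412.50
Remaining $93,500 at 19.5% = $18,232.50
Fee: $55,650.00 + $35,840.00 + $46,412.50 + $18,232.50 = $156,135.00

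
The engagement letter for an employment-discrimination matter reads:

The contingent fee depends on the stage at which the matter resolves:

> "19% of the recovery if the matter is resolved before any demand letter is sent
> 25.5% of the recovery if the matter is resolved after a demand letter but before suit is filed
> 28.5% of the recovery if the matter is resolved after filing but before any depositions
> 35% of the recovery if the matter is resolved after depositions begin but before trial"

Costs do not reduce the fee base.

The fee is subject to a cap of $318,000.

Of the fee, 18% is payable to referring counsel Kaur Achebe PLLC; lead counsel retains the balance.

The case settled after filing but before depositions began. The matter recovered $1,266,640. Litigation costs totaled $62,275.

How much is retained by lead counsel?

Fee base is the gross recovery, $1,266,640; costs are reimbursed separately.
The matter settled after filing but before depositions began, so the 28.5% rate applies.
$1,266,640 × 28.5% = $360,992.40
$360,992.40 exceeds the $318,000 cap, so the fee is capped at $318,000.00.
Referral share: 18% of $318,000.00 = $57,240.00; lead counsel retains $318,000.00 − $57,240.00 = $260,760.00.

$260,760.00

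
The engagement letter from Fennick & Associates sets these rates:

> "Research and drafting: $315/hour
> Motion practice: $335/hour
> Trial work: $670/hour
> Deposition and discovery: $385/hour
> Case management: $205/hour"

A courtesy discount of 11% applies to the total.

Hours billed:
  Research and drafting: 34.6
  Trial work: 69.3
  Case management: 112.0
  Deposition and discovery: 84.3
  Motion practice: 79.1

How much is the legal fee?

$123,927.16

Research and drafting: 34.6 × $315 = $10,899.00
Motion practice: 79.1 × $335 = $26,498.50
Trial work: 69.3 × $670 = $46,431.00
Deposition and discovery: 84.3 × $385 = $32,455.50
Case management: 112.0 × $205 = $22,960.00
Subtotal: $139,244.00
Less 11% discount: −$15,316.84
Total: $139,244.00 − $15,316.84 = $123,927.16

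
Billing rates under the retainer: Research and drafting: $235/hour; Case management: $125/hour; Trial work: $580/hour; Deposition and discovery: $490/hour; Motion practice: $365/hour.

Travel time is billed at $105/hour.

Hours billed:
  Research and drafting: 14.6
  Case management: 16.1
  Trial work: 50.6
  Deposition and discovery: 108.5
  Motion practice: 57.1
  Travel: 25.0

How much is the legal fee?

Research and drafting: 14.6 × $235 = $3,431.00
Case management: 16.1 × $125 = $2,012.50
Trial work: 50.6 × $580 = $29,348.00
Deposition and discovery: 108.5 × $490 = $53,165.00
Motion practice: 57.1 × $365 = $20,841.50
Subtotal: $3,431.00 + $2,012.50 + $29,348.00 + $53,165.00 + $20,841.50 = $108,798.00
Travel: 25.0 × $105 = $2,625.00
Total: $108,798.00 + $2,625.00 = $111,423.00

$111,423.00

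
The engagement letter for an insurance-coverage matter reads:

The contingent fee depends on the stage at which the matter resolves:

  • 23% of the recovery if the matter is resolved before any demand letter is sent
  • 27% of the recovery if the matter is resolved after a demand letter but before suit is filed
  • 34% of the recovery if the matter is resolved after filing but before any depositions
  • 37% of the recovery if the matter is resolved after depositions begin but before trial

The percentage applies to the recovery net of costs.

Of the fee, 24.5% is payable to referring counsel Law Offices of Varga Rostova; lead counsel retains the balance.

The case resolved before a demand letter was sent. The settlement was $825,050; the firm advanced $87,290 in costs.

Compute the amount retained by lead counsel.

Fee base (net of costs): $825,050 − $87,290 = $737,760
The matter resolved before a demand letter was sent, so the 23% rate applies.
$737,760 × 23% = $169,684.80
Referral share: 24.5% of $169,684.80 = $41,572.78; lead counsel retains $169,684.80 − $41,572.78 = $128,112.02.

$128,112.02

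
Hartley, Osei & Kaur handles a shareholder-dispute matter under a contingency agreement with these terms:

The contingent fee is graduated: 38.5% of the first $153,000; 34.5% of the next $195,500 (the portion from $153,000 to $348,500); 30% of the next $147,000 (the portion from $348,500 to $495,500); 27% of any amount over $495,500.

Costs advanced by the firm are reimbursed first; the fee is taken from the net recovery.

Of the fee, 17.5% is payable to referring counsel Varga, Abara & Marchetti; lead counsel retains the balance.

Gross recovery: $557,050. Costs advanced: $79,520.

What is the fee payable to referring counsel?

$28,885.76

Fee base (net of costs): $557,050 − $79,520 = $477,530
First $153,000 at 38.5% = $58,905.00
Next $195,500 at 34.5% = $67,447.50
Remaining $129,030 at 30% = $38,709.00
Fee: $58,905.00 + $67,447.50 + $38,709.00 = $165,061.50
Referral share: 17.5% of $165,061.50 = $28,885.76; lead counsel retains $165,061.50 − $28,885.76 = $136,175.74.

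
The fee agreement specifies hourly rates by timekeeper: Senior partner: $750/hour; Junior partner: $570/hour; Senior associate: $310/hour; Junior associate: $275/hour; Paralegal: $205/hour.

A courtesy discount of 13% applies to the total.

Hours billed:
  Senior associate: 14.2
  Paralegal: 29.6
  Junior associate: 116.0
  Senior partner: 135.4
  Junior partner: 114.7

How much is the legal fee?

$182,090.13

Senior partner: 135.4 × $750 = $101,550.00
Junior partner: 114.7 × $570 = $65,379.00
Senior associate: 14.2 × $310 = $4,402.00
Junior associate: 116.0 × $275 = $31,900.00
Paralegal: 29.6 × $205 = $6,068.00
Subtotal: $209,299.00
Less 13% discount: −$27,208.87
Total: $209,299.00 − $27,208.87 = $182,090.13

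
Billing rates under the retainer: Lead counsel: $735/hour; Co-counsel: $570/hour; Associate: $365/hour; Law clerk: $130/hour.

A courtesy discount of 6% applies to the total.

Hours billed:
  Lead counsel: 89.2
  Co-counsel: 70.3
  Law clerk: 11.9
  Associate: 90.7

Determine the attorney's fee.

$131,868.37

Lead counsel: 89.2 × $735 = $65,562.00
Co-counsel: 70.3 × $570 = $40,071.00
Associate: 90.7 × $365 = $33,105.50
Law clerk: 11.9 × $130 = $1,547.00
Subtotal: $140,285.50
Less 6% discount: −$8,417.13
Total: $140,285.50 − $8,417.13 = $131,868.37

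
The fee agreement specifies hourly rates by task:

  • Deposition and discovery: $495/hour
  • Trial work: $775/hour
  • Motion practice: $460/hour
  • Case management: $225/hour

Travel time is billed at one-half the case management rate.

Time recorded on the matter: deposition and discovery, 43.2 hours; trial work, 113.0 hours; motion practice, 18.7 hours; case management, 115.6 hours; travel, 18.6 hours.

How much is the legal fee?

Deposition and discovery: 43.2 × $495 = $21,384.00
Trial work: 113.0 × $775 = $87,575.00
Motion practice: 18.7 × $460 = $8,602.00
Case management: 115.6 × $225 = $26,010.00
Subtotal: $21,384.00 + $87,575.00 + $8,602.00 + $26,010.00 = $143,571.00
Travel: 18.6 × ($225 ÷ 2) = 18.6 × $112.50 = $2,092.50
Total: $143,571.00 + $2,092.50 = $145,663.50

$145,663.50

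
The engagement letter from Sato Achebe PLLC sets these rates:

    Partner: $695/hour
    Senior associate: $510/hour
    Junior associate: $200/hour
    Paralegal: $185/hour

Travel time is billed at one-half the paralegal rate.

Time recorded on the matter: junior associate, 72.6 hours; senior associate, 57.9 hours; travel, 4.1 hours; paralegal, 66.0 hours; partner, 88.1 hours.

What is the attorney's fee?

$117,867.75

Partner: 88.1 × $695 = $61,229.50
Senior associate: 57.9 × $510 = $29,529.00
Junior associate: 72.6 × $200 = $14,520.00
Paralegal: 66.0 × $185 = $12,210.00
Subtotal: $61,229.50 + $29,529.00 + $14,520.00 + $12,210.00 = $117,488.50
Travel: 4.1 × ($185 ÷ 2) = 4.1 × $92.50 = $379.25
Total: $117,488.50 + $379.25 = $117,867.75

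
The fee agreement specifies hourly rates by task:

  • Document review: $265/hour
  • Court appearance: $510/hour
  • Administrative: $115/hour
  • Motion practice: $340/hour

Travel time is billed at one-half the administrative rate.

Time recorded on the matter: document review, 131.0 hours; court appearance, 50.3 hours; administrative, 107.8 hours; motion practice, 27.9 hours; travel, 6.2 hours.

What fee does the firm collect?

Document review: 131.0 × $265 = $34,715.00
Court appearance: 50.3 × $510 = $25,653.00
Administrative: 107.8 × $115 = $12,397.00
Motion practice: 27.9 × $340 = $9,486.00
Subtotal: $34,715.00 + $25,653.00 + $12,397.00 + $9,486.00 = $82,251.00
Travel: 6.2 × ($115 ÷ 2) = 6.2 × $57.50 = $356.50
Total: $82,251.00 + $356.50 = $82,607.50

$82,607.50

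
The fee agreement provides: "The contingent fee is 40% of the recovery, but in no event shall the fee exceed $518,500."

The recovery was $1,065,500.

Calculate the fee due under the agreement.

40% of $1,065,500 = $426,200.00
That is under the $518,500 cap.

$426,200.00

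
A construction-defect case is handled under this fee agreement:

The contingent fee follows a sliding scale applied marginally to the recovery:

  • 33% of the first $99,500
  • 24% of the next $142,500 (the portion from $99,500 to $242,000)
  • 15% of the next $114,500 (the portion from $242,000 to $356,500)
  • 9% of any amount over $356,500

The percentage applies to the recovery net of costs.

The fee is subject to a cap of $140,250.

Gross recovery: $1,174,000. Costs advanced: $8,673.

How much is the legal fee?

$140,250.00

Fee base (net of costs): $1,174,000 − $8,673 = $1,165,327
First $99,500 at 33% = $32,835.00
Next $142,500 at 24% = $34,200.00
Next $114,500 at 15% = $17,175.00
Remaining $808,827 at 9% = $72,794.43
Fee: $32,835.00 + $34,200.00 + $17,175.00 + $72,794.43 = $157,004.43
$157,004.43 exceeds the $140,250 cap, so the fee is capped at $140,250.00.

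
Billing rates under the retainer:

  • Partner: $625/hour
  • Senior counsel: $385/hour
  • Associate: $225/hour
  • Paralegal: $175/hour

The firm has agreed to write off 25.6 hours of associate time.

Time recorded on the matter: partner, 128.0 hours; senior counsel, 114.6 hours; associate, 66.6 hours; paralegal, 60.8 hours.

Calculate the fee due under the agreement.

$143,986.00

Partner: 128.0 × $625 = $80,000.00
Senior counsel: 114.6 × $385 = $44,121.00
Associate: 66.6 × $225 = $14,985.00
Paralegal: 60.8 × $175 = $10,640.00
Subtotal: $149,746.00
Write-off: 25.6 × $225 = $5,760.00
Total: $149,746.00 − $5,760.00 = $143,986.00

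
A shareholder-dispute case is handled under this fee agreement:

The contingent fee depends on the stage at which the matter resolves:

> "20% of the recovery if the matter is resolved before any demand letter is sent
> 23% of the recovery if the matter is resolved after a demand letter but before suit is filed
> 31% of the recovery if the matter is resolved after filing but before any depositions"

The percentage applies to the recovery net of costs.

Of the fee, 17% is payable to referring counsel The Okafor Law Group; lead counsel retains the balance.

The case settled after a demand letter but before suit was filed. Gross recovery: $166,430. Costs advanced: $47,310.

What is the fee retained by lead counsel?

Fee base (net of costs): $166,430 − $47,310 = $119,120
The matter settled after a demand letter but before suit was filed, so the 23% rate applies.
$119,120 × 23% = $27,397.60
Referral share: 17% of $27,397.60 = $4,657.59; lead counsel retains $27,397.60 − $4,657.59 = $22,740.01.

$22,740.01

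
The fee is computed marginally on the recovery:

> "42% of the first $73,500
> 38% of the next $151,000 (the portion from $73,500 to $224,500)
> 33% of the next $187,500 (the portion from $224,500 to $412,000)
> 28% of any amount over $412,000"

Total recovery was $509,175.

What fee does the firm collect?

First $73,500 at 42% = $30,870.00
Next $151,000 at 38% = $57,380.00
Next $187,500 at 33% = $61,875.00
Remaining $97,175 at 28% = $27,209.00
Fee: $30,870.00 + $57,380.00 + $61,875.00 + $27,209.00 = $177,334.00

$177,334.00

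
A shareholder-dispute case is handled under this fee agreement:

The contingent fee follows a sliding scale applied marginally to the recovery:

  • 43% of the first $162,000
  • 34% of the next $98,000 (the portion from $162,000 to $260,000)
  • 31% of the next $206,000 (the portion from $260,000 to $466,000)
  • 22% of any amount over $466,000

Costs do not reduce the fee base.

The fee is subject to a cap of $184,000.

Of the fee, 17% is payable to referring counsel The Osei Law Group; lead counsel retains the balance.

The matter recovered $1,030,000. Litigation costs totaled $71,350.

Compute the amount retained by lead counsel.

$152,720.00

Fee base is the gross recovery, $1,030,000; costs are reimbursed separately.
First $162,000 at 43% = $69,660.00
Next $98,000 at 34% = $33,320.00
Next $206,000 at 31% = $63,860.00
Remaining $564,000 at 22% = $124,080.00
Fee: $69,660.00 + $33,320.00 + $63,860.00 + $124,080.00 = $290,920.00
$290,920.00 exceeds the $184,000 cap, so the fee is capped at $184,000.00.
Referral share: 17% of $184,000.00 = $31,280.00; lead counsel retains $184,000.00 − $31,280.00 = $152,720.00.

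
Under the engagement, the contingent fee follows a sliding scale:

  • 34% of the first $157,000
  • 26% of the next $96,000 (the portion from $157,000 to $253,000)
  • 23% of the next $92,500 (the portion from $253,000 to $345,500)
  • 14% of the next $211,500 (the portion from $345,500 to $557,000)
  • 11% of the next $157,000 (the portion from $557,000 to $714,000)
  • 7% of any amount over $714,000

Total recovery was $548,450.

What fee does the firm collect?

$128,028.00

First $157,000 at 34% = $53,380.00
Next $96,000 at 26% = $24,960.00
Next $92,500 at 23% = $21,275.00
Remaining $202,950 at 14% = $28,413.00
Fee: $53,380.00 + $24,960.00 + $21,275.00 + $28,413.00 = $128,028.00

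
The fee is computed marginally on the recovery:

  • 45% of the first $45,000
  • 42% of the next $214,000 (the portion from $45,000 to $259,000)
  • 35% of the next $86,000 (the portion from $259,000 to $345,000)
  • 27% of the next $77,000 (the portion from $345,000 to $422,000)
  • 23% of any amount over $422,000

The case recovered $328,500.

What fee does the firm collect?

First $45,000 at 45% = $20,250.00
Next $214,000 at 42% = $89,880.00
Remaining $69,500 at 35% = $24,325.00
Fee: $20,250.00 + $89,880.00 + $24,325.00 = $134,455.00

$134,455.00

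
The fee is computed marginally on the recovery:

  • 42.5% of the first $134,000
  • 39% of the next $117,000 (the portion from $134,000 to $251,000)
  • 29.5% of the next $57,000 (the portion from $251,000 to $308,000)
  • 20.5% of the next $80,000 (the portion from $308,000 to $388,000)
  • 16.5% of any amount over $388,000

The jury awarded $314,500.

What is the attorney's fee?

$120,727.50

First $134,000 at 42.5% = $56,950.00
Next $117,000 at 39% = $45,630.00
Next $57,000 at 29.5% = $16,815.00
Remaining $6,500 at 20.5% = $1,332.50
Fee: $56,950.00 + $45,630.00 + $16,815.00 + $1,332.50 = $120,727.50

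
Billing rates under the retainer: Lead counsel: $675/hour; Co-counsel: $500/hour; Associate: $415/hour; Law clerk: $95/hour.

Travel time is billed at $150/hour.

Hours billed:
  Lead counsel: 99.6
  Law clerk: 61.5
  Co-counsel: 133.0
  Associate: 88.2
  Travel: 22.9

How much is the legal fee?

Lead counsel: 99.6 × $675 = $67,230.00
Co-counsel: 133.0 × $500 = $66,500.00
Associate: 88.2 × $415 = $36,603.00
Law clerk: 61.5 × $95 = $5,842.50
Subtotal: $67,230.00 + $66,500.00 + $36,603.00 + $5,842.50 = $176,175.50
Travel: 22.9 × $150 = $3,435.00
Total: $176,175.50 + $3,435.00 = $179,610.50

$179,610.50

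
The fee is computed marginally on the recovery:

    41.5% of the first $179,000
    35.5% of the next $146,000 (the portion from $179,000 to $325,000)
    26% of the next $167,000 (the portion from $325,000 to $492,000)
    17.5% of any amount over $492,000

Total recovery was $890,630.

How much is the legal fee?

$239,295.25

First $179,000 at 41.5% = $74,285.00
Next $146,000 at 35.5% = $51,830.00
Next $167,000 at 26% = $43,420.00
Remaining $398,630 at 17.5% = $69,760.25
Fee: $74,285.00 + $51,830.00 + $43,420.00 + $69,760.25 = $239,295.25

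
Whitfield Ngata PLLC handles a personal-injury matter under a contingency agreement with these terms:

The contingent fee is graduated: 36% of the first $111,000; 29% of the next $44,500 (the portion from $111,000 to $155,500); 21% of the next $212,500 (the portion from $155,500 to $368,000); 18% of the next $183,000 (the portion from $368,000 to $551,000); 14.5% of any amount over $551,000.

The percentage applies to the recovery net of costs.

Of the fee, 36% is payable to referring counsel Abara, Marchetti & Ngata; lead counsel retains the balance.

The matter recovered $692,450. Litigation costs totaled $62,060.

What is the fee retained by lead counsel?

$90,842.59

Fee base (net of costs): $692,450 − $62,060 = $630,390
First $111,000 at 36% = $39,960.00
Next $44,500 at 29% = $12,905.00
Next $212,500 at 21% = $44,625.00
Next $183,000 at 18% = $32,940.00
Remaining $79,390 at 14.5% = $11,511.55
Fee: $39,960.00 + $12,905.00 + $44,625.00 + $32,940.00 + $11,511.55 = $141,941.55
Referral share: 36% of $141,941.55 = $51,098.96; lead counsel retains $141,941.55 − $51,098.96 = $90,842.59.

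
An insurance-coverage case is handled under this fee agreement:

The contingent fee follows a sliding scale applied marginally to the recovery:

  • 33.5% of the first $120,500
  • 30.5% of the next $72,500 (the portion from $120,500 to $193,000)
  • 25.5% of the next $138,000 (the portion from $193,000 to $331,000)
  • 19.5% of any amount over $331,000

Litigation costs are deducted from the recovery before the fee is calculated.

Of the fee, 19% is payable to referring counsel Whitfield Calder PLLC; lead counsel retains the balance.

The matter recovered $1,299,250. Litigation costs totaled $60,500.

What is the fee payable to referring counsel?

$52,189.44

Fee base (net of costs): $1,299,250 − $60,500 = $1,238,750
First $120,500 at 33.5% = $40,367.50
Next $72,500 at 30.5% = $22,112.50
Next $138,000 at 25.5% = $35,190.00
Remaining $907,750 at 19.5% = $177,011.25
Fee: $40,367.50 + $22,112.50 + $35,190.00 + $177,011.25 = $274,681.25
Referral share: 19% of $274,681.25 = $52,189.44; lead counsel retains $274,681.25 − $52,189.44 = $222,491.81.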